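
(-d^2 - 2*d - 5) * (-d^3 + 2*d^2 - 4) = d^5 + d^3 - 6*d^2 + 8*d + 20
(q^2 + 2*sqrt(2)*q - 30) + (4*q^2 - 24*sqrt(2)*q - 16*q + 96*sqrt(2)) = 5*q^2 - 22*sqrt(2)*q - 16*q - 30 + 96*sqrt(2)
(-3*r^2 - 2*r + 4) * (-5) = 15*r^2 + 10*r - 20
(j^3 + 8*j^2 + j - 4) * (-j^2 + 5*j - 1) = -j^5 - 3*j^4 + 38*j^3 + j^2 - 21*j + 4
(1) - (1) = 0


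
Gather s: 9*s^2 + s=9*s^2 + s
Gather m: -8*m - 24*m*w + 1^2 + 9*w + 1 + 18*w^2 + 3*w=m*(-24*w - 8) + 18*w^2 + 12*w + 2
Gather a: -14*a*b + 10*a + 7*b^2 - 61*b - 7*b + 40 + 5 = a*(10 - 14*b) + 7*b^2 - 68*b + 45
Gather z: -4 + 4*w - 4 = 4*w - 8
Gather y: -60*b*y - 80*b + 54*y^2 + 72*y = -80*b + 54*y^2 + y*(72 - 60*b)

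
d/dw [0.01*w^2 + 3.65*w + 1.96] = 0.02*w + 3.65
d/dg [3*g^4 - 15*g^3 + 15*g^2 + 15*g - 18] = 12*g^3 - 45*g^2 + 30*g + 15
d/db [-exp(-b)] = exp(-b)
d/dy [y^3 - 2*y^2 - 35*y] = 3*y^2 - 4*y - 35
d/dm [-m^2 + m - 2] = 1 - 2*m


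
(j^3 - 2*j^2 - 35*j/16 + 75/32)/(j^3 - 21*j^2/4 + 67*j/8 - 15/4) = (j + 5/4)/(j - 2)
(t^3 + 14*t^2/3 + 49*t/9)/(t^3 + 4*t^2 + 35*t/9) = (3*t + 7)/(3*t + 5)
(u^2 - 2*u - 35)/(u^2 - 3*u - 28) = (u + 5)/(u + 4)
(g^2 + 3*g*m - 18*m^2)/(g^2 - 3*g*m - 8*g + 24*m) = (g + 6*m)/(g - 8)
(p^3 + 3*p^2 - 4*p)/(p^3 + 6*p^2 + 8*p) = (p - 1)/(p + 2)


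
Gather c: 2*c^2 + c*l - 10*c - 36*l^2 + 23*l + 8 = 2*c^2 + c*(l - 10) - 36*l^2 + 23*l + 8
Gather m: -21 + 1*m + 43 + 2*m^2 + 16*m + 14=2*m^2 + 17*m + 36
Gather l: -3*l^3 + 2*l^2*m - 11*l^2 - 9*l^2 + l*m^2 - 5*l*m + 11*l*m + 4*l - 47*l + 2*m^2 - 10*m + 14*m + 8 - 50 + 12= -3*l^3 + l^2*(2*m - 20) + l*(m^2 + 6*m - 43) + 2*m^2 + 4*m - 30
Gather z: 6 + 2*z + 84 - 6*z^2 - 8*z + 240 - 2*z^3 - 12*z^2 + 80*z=-2*z^3 - 18*z^2 + 74*z + 330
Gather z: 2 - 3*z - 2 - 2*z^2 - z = -2*z^2 - 4*z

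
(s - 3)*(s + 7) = s^2 + 4*s - 21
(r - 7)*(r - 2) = r^2 - 9*r + 14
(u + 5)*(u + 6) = u^2 + 11*u + 30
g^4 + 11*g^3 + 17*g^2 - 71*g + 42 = (g - 1)^2*(g + 6)*(g + 7)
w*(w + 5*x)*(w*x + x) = w^3*x + 5*w^2*x^2 + w^2*x + 5*w*x^2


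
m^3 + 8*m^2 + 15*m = m*(m + 3)*(m + 5)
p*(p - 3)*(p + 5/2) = p^3 - p^2/2 - 15*p/2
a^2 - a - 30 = (a - 6)*(a + 5)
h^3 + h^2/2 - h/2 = h*(h - 1/2)*(h + 1)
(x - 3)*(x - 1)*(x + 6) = x^3 + 2*x^2 - 21*x + 18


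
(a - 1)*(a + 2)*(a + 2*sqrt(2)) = a^3 + a^2 + 2*sqrt(2)*a^2 - 2*a + 2*sqrt(2)*a - 4*sqrt(2)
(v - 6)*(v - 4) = v^2 - 10*v + 24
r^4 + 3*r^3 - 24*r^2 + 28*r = r*(r - 2)^2*(r + 7)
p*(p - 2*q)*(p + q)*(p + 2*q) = p^4 + p^3*q - 4*p^2*q^2 - 4*p*q^3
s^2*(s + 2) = s^3 + 2*s^2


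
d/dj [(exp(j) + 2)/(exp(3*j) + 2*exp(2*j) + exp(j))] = 2*(-exp(2*j) - 3*exp(j) - 1)*exp(-j)/(exp(3*j) + 3*exp(2*j) + 3*exp(j) + 1)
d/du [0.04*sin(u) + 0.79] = 0.04*cos(u)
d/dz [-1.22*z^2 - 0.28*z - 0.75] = -2.44*z - 0.28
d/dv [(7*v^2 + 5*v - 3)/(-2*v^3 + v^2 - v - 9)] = 2*(7*v^4 + 10*v^3 - 15*v^2 - 60*v - 24)/(4*v^6 - 4*v^5 + 5*v^4 + 34*v^3 - 17*v^2 + 18*v + 81)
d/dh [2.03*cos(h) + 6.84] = -2.03*sin(h)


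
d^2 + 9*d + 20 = (d + 4)*(d + 5)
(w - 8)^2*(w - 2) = w^3 - 18*w^2 + 96*w - 128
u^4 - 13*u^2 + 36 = (u - 3)*(u - 2)*(u + 2)*(u + 3)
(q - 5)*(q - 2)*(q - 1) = q^3 - 8*q^2 + 17*q - 10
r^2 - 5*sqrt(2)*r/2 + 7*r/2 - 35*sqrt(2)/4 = (r + 7/2)*(r - 5*sqrt(2)/2)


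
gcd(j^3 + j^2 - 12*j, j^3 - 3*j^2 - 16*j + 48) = j^2 + j - 12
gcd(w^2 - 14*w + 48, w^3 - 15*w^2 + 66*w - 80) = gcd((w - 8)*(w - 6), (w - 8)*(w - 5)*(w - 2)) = w - 8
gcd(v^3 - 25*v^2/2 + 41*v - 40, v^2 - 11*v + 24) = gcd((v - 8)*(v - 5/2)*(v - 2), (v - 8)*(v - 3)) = v - 8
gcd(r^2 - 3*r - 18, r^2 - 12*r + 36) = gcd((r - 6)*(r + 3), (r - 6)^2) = r - 6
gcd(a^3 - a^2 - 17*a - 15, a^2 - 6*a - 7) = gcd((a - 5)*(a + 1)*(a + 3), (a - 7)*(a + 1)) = a + 1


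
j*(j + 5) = j^2 + 5*j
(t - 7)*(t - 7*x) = t^2 - 7*t*x - 7*t + 49*x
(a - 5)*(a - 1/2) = a^2 - 11*a/2 + 5/2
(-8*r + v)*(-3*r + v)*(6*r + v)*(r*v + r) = 144*r^4*v + 144*r^4 - 42*r^3*v^2 - 42*r^3*v - 5*r^2*v^3 - 5*r^2*v^2 + r*v^4 + r*v^3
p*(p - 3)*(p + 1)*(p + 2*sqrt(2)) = p^4 - 2*p^3 + 2*sqrt(2)*p^3 - 4*sqrt(2)*p^2 - 3*p^2 - 6*sqrt(2)*p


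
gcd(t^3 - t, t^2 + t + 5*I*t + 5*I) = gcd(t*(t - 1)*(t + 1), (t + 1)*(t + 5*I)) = t + 1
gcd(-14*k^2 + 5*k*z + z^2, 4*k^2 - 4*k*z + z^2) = -2*k + z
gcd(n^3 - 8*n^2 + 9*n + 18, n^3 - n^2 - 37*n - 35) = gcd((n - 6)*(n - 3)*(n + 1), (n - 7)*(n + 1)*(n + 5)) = n + 1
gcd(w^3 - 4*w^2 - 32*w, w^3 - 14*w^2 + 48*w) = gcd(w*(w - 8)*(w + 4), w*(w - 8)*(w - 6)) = w^2 - 8*w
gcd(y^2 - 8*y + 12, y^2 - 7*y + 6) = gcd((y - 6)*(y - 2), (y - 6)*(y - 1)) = y - 6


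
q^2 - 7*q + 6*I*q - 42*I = (q - 7)*(q + 6*I)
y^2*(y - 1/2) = y^3 - y^2/2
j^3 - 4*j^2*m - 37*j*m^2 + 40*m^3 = (j - 8*m)*(j - m)*(j + 5*m)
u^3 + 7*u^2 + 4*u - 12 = (u - 1)*(u + 2)*(u + 6)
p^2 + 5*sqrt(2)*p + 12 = (p + 2*sqrt(2))*(p + 3*sqrt(2))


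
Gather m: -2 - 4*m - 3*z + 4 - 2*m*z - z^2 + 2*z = m*(-2*z - 4) - z^2 - z + 2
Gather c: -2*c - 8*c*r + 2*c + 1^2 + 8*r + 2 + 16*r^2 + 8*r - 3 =-8*c*r + 16*r^2 + 16*r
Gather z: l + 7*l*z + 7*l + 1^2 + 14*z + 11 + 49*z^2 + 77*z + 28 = 8*l + 49*z^2 + z*(7*l + 91) + 40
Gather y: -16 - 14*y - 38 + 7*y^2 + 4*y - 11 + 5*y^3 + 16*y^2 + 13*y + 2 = 5*y^3 + 23*y^2 + 3*y - 63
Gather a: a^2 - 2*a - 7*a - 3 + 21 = a^2 - 9*a + 18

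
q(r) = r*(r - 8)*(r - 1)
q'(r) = r*(r - 8) + r*(r - 1) + (r - 8)*(r - 1) = 3*r^2 - 18*r + 8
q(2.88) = -27.72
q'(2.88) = -18.96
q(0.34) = 1.72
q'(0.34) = 2.23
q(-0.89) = -14.95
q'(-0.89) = 26.40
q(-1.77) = -47.90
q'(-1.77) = 49.26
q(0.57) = 1.82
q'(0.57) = -1.29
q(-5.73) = -529.47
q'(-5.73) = 209.64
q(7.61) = -19.62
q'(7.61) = 44.76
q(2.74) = -25.08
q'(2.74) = -18.80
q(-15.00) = -5520.00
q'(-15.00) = 953.00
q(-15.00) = -5520.00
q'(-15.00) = 953.00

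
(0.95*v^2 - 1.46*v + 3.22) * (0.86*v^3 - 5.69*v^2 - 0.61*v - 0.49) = 0.817*v^5 - 6.6611*v^4 + 10.4971*v^3 - 17.8967*v^2 - 1.2488*v - 1.5778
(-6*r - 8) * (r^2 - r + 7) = -6*r^3 - 2*r^2 - 34*r - 56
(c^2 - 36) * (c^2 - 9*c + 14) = c^4 - 9*c^3 - 22*c^2 + 324*c - 504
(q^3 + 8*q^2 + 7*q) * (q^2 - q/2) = q^5 + 15*q^4/2 + 3*q^3 - 7*q^2/2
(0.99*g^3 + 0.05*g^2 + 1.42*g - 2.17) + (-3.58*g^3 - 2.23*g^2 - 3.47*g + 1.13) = -2.59*g^3 - 2.18*g^2 - 2.05*g - 1.04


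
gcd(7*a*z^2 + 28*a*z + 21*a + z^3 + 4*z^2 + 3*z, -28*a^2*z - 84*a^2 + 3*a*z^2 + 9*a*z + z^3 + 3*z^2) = 7*a*z + 21*a + z^2 + 3*z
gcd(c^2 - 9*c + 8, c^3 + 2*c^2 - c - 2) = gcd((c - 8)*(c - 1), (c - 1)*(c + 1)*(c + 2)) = c - 1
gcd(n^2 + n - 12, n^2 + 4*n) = n + 4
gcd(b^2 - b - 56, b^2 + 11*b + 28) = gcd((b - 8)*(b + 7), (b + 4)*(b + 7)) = b + 7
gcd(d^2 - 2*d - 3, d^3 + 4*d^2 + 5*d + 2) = d + 1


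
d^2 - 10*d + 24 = (d - 6)*(d - 4)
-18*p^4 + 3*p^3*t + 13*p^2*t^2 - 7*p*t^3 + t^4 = (-3*p + t)^2*(-2*p + t)*(p + t)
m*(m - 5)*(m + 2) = m^3 - 3*m^2 - 10*m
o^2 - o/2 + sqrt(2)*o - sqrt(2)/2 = (o - 1/2)*(o + sqrt(2))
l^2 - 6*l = l*(l - 6)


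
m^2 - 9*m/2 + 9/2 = (m - 3)*(m - 3/2)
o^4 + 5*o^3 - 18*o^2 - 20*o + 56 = (o - 2)^2*(o + 2)*(o + 7)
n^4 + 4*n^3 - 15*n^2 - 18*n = n*(n - 3)*(n + 1)*(n + 6)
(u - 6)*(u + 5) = u^2 - u - 30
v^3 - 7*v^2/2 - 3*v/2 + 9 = (v - 3)*(v - 2)*(v + 3/2)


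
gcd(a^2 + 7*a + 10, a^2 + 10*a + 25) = a + 5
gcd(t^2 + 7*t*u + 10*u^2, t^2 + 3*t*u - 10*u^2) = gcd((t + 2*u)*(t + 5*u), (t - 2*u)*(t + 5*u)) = t + 5*u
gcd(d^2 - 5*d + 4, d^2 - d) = d - 1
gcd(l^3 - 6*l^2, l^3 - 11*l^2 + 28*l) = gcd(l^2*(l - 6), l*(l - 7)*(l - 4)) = l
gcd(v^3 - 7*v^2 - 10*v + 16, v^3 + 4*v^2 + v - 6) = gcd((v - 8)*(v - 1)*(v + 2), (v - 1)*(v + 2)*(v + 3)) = v^2 + v - 2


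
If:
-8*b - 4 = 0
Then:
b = -1/2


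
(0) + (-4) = -4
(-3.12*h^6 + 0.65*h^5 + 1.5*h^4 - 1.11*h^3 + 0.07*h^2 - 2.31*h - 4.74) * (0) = 0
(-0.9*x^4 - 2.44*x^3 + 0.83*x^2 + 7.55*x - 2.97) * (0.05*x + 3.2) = -0.045*x^5 - 3.002*x^4 - 7.7665*x^3 + 3.0335*x^2 + 24.0115*x - 9.504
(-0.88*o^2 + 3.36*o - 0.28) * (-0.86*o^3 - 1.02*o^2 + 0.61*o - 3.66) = 0.7568*o^5 - 1.992*o^4 - 3.7232*o^3 + 5.556*o^2 - 12.4684*o + 1.0248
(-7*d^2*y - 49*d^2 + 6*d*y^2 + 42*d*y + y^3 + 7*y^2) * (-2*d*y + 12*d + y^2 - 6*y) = 14*d^3*y^2 + 14*d^3*y - 588*d^3 - 19*d^2*y^3 - 19*d^2*y^2 + 798*d^2*y + 4*d*y^4 + 4*d*y^3 - 168*d*y^2 + y^5 + y^4 - 42*y^3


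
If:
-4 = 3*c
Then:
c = -4/3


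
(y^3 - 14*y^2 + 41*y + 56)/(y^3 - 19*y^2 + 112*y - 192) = (y^2 - 6*y - 7)/(y^2 - 11*y + 24)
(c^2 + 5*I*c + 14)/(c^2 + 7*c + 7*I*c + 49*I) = (c - 2*I)/(c + 7)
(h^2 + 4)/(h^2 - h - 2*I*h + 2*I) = (h + 2*I)/(h - 1)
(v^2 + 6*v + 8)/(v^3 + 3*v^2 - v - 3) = (v^2 + 6*v + 8)/(v^3 + 3*v^2 - v - 3)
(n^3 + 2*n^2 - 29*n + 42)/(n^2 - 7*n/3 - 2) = 3*(n^2 + 5*n - 14)/(3*n + 2)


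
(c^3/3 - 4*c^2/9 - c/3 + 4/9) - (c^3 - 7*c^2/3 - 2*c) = -2*c^3/3 + 17*c^2/9 + 5*c/3 + 4/9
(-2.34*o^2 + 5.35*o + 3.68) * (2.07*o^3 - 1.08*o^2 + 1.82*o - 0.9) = -4.8438*o^5 + 13.6017*o^4 - 2.4192*o^3 + 7.8686*o^2 + 1.8826*o - 3.312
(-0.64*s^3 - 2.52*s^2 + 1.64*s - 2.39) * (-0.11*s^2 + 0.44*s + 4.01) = 0.0704*s^5 - 0.00440000000000002*s^4 - 3.8556*s^3 - 9.1207*s^2 + 5.5248*s - 9.5839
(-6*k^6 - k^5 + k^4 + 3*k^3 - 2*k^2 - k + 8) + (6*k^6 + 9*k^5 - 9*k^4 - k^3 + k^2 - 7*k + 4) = 8*k^5 - 8*k^4 + 2*k^3 - k^2 - 8*k + 12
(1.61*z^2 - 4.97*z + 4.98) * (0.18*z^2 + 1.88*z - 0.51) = 0.2898*z^4 + 2.1322*z^3 - 9.2683*z^2 + 11.8971*z - 2.5398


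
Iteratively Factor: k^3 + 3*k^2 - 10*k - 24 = (k + 2)*(k^2 + k - 12) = (k - 3)*(k + 2)*(k + 4)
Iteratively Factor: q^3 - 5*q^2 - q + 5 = (q - 1)*(q^2 - 4*q - 5) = (q - 1)*(q + 1)*(q - 5)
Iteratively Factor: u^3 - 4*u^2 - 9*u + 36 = (u + 3)*(u^2 - 7*u + 12) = (u - 3)*(u + 3)*(u - 4)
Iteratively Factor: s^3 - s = (s + 1)*(s^2 - s) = (s - 1)*(s + 1)*(s)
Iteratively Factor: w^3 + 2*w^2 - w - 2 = (w - 1)*(w^2 + 3*w + 2) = (w - 1)*(w + 1)*(w + 2)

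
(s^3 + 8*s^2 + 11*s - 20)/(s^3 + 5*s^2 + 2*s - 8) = (s + 5)/(s + 2)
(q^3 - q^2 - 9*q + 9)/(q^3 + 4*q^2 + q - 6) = (q - 3)/(q + 2)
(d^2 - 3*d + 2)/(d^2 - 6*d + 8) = (d - 1)/(d - 4)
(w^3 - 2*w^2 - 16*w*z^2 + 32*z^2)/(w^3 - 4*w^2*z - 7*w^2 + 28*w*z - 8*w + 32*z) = (w^2 + 4*w*z - 2*w - 8*z)/(w^2 - 7*w - 8)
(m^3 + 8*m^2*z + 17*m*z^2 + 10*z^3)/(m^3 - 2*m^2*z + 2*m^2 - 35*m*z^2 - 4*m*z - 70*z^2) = (-m^2 - 3*m*z - 2*z^2)/(-m^2 + 7*m*z - 2*m + 14*z)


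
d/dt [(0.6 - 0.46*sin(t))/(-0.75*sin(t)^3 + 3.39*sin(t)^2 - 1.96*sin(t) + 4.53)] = (-0.69*sin(t)^3 + 2.9094*sin(t)^2 - 4.068*sin(t) - 0.9078)*cos(t)/(0.5625*sin(t)^6 - 5.085*sin(t)^5 + 14.4321*sin(t)^4 - 20.0838*sin(t)^3 + 34.555*sin(t)^2 - 17.7576*sin(t) + 20.5209)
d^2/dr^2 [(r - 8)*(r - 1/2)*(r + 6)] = 6*r - 5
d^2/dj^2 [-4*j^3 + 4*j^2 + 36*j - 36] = 8 - 24*j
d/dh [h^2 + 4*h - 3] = 2*h + 4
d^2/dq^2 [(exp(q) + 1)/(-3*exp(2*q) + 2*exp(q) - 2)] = (-9*exp(4*q) - 42*exp(3*q) + 54*exp(2*q) + 16*exp(q) - 8)*exp(q)/(27*exp(6*q) - 54*exp(5*q) + 90*exp(4*q) - 80*exp(3*q) + 60*exp(2*q) - 24*exp(q) + 8)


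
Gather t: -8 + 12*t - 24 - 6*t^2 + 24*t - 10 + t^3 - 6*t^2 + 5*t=t^3 - 12*t^2 + 41*t - 42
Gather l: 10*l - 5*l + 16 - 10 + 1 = 5*l + 7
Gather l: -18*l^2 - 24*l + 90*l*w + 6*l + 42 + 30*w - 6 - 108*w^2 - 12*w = -18*l^2 + l*(90*w - 18) - 108*w^2 + 18*w + 36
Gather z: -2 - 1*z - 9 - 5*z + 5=-6*z - 6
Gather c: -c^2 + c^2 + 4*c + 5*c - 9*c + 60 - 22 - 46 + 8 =0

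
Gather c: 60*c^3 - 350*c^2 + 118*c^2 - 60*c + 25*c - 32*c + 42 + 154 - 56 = 60*c^3 - 232*c^2 - 67*c + 140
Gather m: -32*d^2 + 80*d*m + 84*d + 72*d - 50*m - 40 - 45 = -32*d^2 + 156*d + m*(80*d - 50) - 85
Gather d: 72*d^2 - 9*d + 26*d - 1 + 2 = 72*d^2 + 17*d + 1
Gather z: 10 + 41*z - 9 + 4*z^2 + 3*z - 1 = 4*z^2 + 44*z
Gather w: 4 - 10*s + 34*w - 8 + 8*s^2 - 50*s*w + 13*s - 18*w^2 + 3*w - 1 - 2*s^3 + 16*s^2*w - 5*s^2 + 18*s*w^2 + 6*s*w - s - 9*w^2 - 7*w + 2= -2*s^3 + 3*s^2 + 2*s + w^2*(18*s - 27) + w*(16*s^2 - 44*s + 30) - 3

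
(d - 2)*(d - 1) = d^2 - 3*d + 2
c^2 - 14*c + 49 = (c - 7)^2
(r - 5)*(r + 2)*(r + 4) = r^3 + r^2 - 22*r - 40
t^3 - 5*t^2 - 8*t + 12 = (t - 6)*(t - 1)*(t + 2)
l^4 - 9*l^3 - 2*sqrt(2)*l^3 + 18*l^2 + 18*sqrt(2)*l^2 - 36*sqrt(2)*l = l*(l - 6)*(l - 3)*(l - 2*sqrt(2))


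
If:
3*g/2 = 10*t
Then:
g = 20*t/3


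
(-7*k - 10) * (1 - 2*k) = 14*k^2 + 13*k - 10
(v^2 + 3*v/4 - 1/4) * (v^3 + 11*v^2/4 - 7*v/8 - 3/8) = v^5 + 7*v^4/2 + 15*v^3/16 - 55*v^2/32 - v/16 + 3/32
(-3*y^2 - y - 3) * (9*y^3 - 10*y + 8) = -27*y^5 - 9*y^4 + 3*y^3 - 14*y^2 + 22*y - 24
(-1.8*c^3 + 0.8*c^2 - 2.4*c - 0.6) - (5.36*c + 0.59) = -1.8*c^3 + 0.8*c^2 - 7.76*c - 1.19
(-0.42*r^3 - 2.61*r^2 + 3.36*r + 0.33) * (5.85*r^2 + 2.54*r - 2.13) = -2.457*r^5 - 16.3353*r^4 + 13.9212*r^3 + 16.0242*r^2 - 6.3186*r - 0.7029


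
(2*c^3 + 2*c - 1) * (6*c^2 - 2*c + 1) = 12*c^5 - 4*c^4 + 14*c^3 - 10*c^2 + 4*c - 1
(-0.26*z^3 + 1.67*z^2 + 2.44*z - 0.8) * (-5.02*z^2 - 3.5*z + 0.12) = 1.3052*z^5 - 7.4734*z^4 - 18.125*z^3 - 4.3236*z^2 + 3.0928*z - 0.096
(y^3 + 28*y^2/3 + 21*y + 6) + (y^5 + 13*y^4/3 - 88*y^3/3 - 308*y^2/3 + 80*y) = y^5 + 13*y^4/3 - 85*y^3/3 - 280*y^2/3 + 101*y + 6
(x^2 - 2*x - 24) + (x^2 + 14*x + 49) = 2*x^2 + 12*x + 25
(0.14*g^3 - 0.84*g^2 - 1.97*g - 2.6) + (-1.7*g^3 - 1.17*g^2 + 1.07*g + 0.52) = -1.56*g^3 - 2.01*g^2 - 0.9*g - 2.08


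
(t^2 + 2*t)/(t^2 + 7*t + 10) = t/(t + 5)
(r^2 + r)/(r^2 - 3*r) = (r + 1)/(r - 3)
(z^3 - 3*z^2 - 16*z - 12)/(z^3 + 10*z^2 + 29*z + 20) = (z^2 - 4*z - 12)/(z^2 + 9*z + 20)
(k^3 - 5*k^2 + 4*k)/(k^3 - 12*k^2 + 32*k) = (k - 1)/(k - 8)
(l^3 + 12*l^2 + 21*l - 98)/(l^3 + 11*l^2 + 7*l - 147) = (l - 2)/(l - 3)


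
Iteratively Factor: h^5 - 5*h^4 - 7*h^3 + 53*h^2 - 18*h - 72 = (h - 4)*(h^4 - h^3 - 11*h^2 + 9*h + 18) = (h - 4)*(h + 3)*(h^3 - 4*h^2 + h + 6) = (h - 4)*(h + 1)*(h + 3)*(h^2 - 5*h + 6) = (h - 4)*(h - 2)*(h + 1)*(h + 3)*(h - 3)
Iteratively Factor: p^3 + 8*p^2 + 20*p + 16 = (p + 2)*(p^2 + 6*p + 8) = (p + 2)*(p + 4)*(p + 2)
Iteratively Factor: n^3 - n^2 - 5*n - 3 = (n - 3)*(n^2 + 2*n + 1) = (n - 3)*(n + 1)*(n + 1)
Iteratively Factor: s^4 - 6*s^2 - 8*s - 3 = (s + 1)*(s^3 - s^2 - 5*s - 3) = (s + 1)^2*(s^2 - 2*s - 3) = (s - 3)*(s + 1)^2*(s + 1)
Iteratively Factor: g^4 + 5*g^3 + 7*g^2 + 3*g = (g + 1)*(g^3 + 4*g^2 + 3*g) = (g + 1)^2*(g^2 + 3*g) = g*(g + 1)^2*(g + 3)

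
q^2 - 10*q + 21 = (q - 7)*(q - 3)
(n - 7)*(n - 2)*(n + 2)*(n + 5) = n^4 - 2*n^3 - 39*n^2 + 8*n + 140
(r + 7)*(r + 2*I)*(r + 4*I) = r^3 + 7*r^2 + 6*I*r^2 - 8*r + 42*I*r - 56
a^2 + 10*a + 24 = (a + 4)*(a + 6)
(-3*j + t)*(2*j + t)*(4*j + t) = -24*j^3 - 10*j^2*t + 3*j*t^2 + t^3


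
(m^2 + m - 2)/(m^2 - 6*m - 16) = (m - 1)/(m - 8)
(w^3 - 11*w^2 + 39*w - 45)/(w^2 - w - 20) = (w^2 - 6*w + 9)/(w + 4)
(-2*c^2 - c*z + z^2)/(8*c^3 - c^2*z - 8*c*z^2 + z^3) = (-2*c + z)/(8*c^2 - 9*c*z + z^2)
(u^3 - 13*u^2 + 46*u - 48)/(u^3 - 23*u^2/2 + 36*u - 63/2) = 2*(u^2 - 10*u + 16)/(2*u^2 - 17*u + 21)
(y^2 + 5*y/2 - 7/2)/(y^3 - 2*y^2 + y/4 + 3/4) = 2*(2*y + 7)/(4*y^2 - 4*y - 3)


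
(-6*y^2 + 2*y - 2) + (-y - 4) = -6*y^2 + y - 6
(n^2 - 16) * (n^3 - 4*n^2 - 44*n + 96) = n^5 - 4*n^4 - 60*n^3 + 160*n^2 + 704*n - 1536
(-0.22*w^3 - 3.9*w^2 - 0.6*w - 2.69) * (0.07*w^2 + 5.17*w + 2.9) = -0.0154*w^5 - 1.4104*w^4 - 20.843*w^3 - 14.6003*w^2 - 15.6473*w - 7.801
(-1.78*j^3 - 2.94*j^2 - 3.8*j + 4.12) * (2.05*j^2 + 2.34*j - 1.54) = -3.649*j^5 - 10.1922*j^4 - 11.9284*j^3 + 4.0816*j^2 + 15.4928*j - 6.3448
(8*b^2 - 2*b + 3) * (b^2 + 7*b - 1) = 8*b^4 + 54*b^3 - 19*b^2 + 23*b - 3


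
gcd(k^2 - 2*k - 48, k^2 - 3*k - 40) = k - 8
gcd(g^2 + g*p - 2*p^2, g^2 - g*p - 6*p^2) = g + 2*p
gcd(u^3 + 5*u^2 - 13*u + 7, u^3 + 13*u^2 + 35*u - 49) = u^2 + 6*u - 7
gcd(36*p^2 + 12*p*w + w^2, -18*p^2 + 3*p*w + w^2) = 6*p + w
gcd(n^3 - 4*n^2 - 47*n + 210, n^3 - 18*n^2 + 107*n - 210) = n^2 - 11*n + 30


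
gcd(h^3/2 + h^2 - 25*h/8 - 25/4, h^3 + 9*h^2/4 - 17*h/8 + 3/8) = 1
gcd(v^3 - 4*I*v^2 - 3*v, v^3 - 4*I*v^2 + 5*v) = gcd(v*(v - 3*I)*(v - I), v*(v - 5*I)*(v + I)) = v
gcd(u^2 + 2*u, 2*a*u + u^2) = u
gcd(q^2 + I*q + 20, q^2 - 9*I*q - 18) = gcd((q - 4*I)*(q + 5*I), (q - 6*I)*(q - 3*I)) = 1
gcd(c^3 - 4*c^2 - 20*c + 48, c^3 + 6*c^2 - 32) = c^2 + 2*c - 8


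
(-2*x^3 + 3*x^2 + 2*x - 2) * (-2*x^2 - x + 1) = 4*x^5 - 4*x^4 - 9*x^3 + 5*x^2 + 4*x - 2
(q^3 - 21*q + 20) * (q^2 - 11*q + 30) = q^5 - 11*q^4 + 9*q^3 + 251*q^2 - 850*q + 600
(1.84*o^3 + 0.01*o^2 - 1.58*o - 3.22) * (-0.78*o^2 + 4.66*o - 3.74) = -1.4352*o^5 + 8.5666*o^4 - 5.6026*o^3 - 4.8886*o^2 - 9.096*o + 12.0428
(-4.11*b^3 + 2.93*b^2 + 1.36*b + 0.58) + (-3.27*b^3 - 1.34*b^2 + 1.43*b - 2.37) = -7.38*b^3 + 1.59*b^2 + 2.79*b - 1.79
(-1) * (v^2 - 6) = 6 - v^2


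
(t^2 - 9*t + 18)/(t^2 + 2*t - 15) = (t - 6)/(t + 5)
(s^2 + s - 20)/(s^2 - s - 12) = (s + 5)/(s + 3)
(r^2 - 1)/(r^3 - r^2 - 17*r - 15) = (r - 1)/(r^2 - 2*r - 15)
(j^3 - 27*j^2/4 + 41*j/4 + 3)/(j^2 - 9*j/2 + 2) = (4*j^2 - 11*j - 3)/(2*(2*j - 1))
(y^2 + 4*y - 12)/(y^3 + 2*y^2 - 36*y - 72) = (y - 2)/(y^2 - 4*y - 12)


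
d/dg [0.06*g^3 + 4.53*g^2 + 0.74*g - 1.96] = 0.18*g^2 + 9.06*g + 0.74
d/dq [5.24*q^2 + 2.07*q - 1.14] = 10.48*q + 2.07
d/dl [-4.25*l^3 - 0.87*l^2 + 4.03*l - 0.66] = -12.75*l^2 - 1.74*l + 4.03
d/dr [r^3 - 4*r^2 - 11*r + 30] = 3*r^2 - 8*r - 11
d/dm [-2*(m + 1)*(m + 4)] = -4*m - 10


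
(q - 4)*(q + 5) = q^2 + q - 20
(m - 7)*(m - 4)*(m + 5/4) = m^3 - 39*m^2/4 + 57*m/4 + 35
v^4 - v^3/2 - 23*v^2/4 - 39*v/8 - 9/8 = (v - 3)*(v + 1/2)^2*(v + 3/2)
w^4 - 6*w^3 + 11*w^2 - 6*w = w*(w - 3)*(w - 2)*(w - 1)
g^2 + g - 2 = (g - 1)*(g + 2)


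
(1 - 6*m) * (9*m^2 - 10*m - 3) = -54*m^3 + 69*m^2 + 8*m - 3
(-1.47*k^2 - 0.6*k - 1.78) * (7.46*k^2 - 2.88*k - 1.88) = -10.9662*k^4 - 0.2424*k^3 - 8.7872*k^2 + 6.2544*k + 3.3464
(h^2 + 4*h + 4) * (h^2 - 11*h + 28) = h^4 - 7*h^3 - 12*h^2 + 68*h + 112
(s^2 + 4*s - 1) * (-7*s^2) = -7*s^4 - 28*s^3 + 7*s^2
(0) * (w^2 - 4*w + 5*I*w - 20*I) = 0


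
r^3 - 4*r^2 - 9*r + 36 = (r - 4)*(r - 3)*(r + 3)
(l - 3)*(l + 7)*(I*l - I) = I*l^3 + 3*I*l^2 - 25*I*l + 21*I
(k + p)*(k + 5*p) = k^2 + 6*k*p + 5*p^2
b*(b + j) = b^2 + b*j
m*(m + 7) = m^2 + 7*m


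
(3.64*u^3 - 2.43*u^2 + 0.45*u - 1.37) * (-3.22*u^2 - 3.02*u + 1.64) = -11.7208*u^5 - 3.1682*u^4 + 11.8592*u^3 - 0.932799999999999*u^2 + 4.8754*u - 2.2468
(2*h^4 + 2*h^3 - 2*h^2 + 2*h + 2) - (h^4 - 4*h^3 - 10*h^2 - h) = h^4 + 6*h^3 + 8*h^2 + 3*h + 2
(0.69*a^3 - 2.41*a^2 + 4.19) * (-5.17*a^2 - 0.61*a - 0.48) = -3.5673*a^5 + 12.0388*a^4 + 1.1389*a^3 - 20.5055*a^2 - 2.5559*a - 2.0112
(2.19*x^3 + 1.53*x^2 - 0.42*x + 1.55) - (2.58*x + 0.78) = 2.19*x^3 + 1.53*x^2 - 3.0*x + 0.77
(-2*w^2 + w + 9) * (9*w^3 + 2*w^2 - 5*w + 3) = -18*w^5 + 5*w^4 + 93*w^3 + 7*w^2 - 42*w + 27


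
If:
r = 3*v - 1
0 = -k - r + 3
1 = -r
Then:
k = 4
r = -1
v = 0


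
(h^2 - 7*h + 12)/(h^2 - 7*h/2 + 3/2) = 2*(h - 4)/(2*h - 1)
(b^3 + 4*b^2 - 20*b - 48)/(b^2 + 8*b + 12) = b - 4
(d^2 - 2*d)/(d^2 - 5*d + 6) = d/(d - 3)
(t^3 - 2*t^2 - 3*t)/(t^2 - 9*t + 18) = t*(t + 1)/(t - 6)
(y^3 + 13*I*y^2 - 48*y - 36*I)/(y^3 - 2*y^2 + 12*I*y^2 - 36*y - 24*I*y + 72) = (y + I)/(y - 2)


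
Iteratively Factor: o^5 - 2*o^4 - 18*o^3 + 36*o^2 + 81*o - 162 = (o + 3)*(o^4 - 5*o^3 - 3*o^2 + 45*o - 54) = (o - 3)*(o + 3)*(o^3 - 2*o^2 - 9*o + 18) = (o - 3)*(o - 2)*(o + 3)*(o^2 - 9) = (o - 3)^2*(o - 2)*(o + 3)*(o + 3)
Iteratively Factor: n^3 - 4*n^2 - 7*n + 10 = (n + 2)*(n^2 - 6*n + 5) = (n - 5)*(n + 2)*(n - 1)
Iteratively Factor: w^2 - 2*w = (w)*(w - 2)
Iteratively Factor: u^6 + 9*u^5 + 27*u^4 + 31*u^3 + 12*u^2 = (u)*(u^5 + 9*u^4 + 27*u^3 + 31*u^2 + 12*u) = u*(u + 3)*(u^4 + 6*u^3 + 9*u^2 + 4*u) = u*(u + 3)*(u + 4)*(u^3 + 2*u^2 + u) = u*(u + 1)*(u + 3)*(u + 4)*(u^2 + u) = u^2*(u + 1)*(u + 3)*(u + 4)*(u + 1)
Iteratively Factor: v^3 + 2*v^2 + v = (v + 1)*(v^2 + v) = v*(v + 1)*(v + 1)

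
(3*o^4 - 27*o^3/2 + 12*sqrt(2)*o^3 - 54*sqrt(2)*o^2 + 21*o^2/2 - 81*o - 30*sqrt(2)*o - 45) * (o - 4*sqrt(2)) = 3*o^5 - 27*o^4/2 - 171*o^3/2 - 72*sqrt(2)*o^2 + 351*o^2 + 195*o + 324*sqrt(2)*o + 180*sqrt(2)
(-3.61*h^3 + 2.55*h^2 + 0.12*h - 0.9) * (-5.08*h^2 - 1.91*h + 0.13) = 18.3388*h^5 - 6.0589*h^4 - 5.9494*h^3 + 4.6743*h^2 + 1.7346*h - 0.117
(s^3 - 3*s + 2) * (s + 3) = s^4 + 3*s^3 - 3*s^2 - 7*s + 6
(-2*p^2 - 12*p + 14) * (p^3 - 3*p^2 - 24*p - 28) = -2*p^5 - 6*p^4 + 98*p^3 + 302*p^2 - 392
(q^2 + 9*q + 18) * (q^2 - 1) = q^4 + 9*q^3 + 17*q^2 - 9*q - 18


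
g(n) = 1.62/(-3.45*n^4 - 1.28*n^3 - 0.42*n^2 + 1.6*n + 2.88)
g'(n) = 1.62*(13.8*n^3 + 3.84*n^2 + 0.84*n - 1.6)/(-3.45*n^4 - 1.28*n^3 - 0.42*n^2 + 1.6*n + 2.88)^2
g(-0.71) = 1.45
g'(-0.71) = -6.79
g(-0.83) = 4.53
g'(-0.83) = -95.74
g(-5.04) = -0.00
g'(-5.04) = -0.00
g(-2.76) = -0.01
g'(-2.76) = -0.01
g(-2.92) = -0.01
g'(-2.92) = -0.01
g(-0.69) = 1.33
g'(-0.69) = -5.36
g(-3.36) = -0.00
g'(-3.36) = -0.00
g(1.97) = -0.03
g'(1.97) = 0.06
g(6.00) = -0.00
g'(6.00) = 0.00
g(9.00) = -0.00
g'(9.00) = 0.00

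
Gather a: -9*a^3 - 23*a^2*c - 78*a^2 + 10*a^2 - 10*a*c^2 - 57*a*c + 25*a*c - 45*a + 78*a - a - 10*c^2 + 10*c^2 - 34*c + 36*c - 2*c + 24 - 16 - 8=-9*a^3 + a^2*(-23*c - 68) + a*(-10*c^2 - 32*c + 32)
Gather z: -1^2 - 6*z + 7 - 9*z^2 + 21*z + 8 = -9*z^2 + 15*z + 14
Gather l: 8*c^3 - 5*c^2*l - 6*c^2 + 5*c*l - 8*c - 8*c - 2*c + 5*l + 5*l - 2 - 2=8*c^3 - 6*c^2 - 18*c + l*(-5*c^2 + 5*c + 10) - 4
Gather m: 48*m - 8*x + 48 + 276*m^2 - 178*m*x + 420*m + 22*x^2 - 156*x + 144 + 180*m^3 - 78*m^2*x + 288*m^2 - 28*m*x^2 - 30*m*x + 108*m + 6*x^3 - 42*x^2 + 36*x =180*m^3 + m^2*(564 - 78*x) + m*(-28*x^2 - 208*x + 576) + 6*x^3 - 20*x^2 - 128*x + 192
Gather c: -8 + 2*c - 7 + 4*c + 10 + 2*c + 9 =8*c + 4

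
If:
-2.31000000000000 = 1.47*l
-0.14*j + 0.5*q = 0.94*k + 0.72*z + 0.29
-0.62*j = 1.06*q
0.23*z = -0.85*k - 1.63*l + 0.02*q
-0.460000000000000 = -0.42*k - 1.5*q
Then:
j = 2.01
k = 5.29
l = -1.57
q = -1.17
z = -8.52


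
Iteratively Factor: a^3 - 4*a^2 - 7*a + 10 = (a - 1)*(a^2 - 3*a - 10) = (a - 1)*(a + 2)*(a - 5)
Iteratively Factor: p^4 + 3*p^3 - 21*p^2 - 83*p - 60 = (p + 3)*(p^3 - 21*p - 20) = (p + 1)*(p + 3)*(p^2 - p - 20) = (p + 1)*(p + 3)*(p + 4)*(p - 5)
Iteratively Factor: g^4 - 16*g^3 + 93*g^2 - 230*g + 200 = (g - 2)*(g^3 - 14*g^2 + 65*g - 100) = (g - 4)*(g - 2)*(g^2 - 10*g + 25) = (g - 5)*(g - 4)*(g - 2)*(g - 5)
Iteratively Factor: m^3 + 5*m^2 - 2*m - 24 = (m + 3)*(m^2 + 2*m - 8) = (m + 3)*(m + 4)*(m - 2)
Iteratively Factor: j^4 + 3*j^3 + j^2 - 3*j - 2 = (j - 1)*(j^3 + 4*j^2 + 5*j + 2) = (j - 1)*(j + 1)*(j^2 + 3*j + 2) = (j - 1)*(j + 1)*(j + 2)*(j + 1)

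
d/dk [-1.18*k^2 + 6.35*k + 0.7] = 6.35 - 2.36*k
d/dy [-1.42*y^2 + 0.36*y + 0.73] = 0.36 - 2.84*y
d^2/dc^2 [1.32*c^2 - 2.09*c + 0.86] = 2.64000000000000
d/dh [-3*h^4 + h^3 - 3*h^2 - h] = -12*h^3 + 3*h^2 - 6*h - 1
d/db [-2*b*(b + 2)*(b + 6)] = -6*b^2 - 32*b - 24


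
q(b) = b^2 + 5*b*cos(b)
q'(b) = -5*b*sin(b) + 2*b + 5*cos(b)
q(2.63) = -4.55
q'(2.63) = -5.54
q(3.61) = -3.07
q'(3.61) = 10.91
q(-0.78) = -2.16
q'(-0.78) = -0.75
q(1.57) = 2.47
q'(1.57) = -4.71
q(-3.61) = 29.14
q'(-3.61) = -3.53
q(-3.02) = 24.11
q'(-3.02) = -12.83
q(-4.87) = 19.89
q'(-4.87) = 15.09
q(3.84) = 0.04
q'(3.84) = 16.20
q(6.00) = 64.81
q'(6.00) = 25.18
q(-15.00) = 281.98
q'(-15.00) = -82.57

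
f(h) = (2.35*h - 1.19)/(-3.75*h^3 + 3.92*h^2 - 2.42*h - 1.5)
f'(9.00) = 0.00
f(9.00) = -0.01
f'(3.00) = 0.05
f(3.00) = -0.08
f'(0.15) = -1.71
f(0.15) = 0.47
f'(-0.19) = -11.96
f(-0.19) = 1.87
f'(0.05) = -2.31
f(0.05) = 0.67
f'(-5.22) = -0.01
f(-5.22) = -0.02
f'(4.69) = 0.01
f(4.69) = -0.03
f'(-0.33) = -644.05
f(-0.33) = 14.06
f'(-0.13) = -6.51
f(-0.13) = 1.35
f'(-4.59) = -0.01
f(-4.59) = -0.03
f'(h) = (2.35*h - 1.19)*(11.25*h^2 - 7.84*h + 2.42)/(-3.75*h^3 + 3.92*h^2 - 2.42*h - 1.5)^2 + 2.35/(-3.75*h^3 + 3.92*h^2 - 2.42*h - 1.5) = (17.625*h^3 - 22.5995*h^2 + 9.3296*h - 6.4048)/(14.0625*h^6 - 29.4*h^5 + 33.5164*h^4 - 7.7228*h^3 - 5.9036*h^2 + 7.26*h + 2.25)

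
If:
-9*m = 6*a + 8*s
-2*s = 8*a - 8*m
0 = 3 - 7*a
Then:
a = 3/7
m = 78/287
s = -180/287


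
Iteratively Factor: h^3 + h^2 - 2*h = (h)*(h^2 + h - 2) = h*(h + 2)*(h - 1)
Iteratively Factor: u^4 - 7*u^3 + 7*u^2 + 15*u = (u)*(u^3 - 7*u^2 + 7*u + 15) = u*(u + 1)*(u^2 - 8*u + 15) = u*(u - 3)*(u + 1)*(u - 5)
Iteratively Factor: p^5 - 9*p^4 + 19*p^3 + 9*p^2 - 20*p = (p - 5)*(p^4 - 4*p^3 - p^2 + 4*p) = p*(p - 5)*(p^3 - 4*p^2 - p + 4) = p*(p - 5)*(p + 1)*(p^2 - 5*p + 4) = p*(p - 5)*(p - 1)*(p + 1)*(p - 4)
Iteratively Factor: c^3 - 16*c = (c + 4)*(c^2 - 4*c) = c*(c + 4)*(c - 4)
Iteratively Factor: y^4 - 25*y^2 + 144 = (y + 3)*(y^3 - 3*y^2 - 16*y + 48) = (y + 3)*(y + 4)*(y^2 - 7*y + 12) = (y - 3)*(y + 3)*(y + 4)*(y - 4)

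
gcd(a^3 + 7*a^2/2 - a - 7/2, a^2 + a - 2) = a - 1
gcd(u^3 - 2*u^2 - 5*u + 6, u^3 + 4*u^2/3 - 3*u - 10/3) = u + 2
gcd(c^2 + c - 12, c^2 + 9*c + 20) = c + 4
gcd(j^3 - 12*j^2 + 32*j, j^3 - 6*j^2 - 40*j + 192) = j^2 - 12*j + 32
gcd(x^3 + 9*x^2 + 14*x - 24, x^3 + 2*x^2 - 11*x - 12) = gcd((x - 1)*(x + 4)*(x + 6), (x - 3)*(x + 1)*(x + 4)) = x + 4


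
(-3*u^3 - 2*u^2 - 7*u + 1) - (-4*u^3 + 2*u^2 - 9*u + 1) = u^3 - 4*u^2 + 2*u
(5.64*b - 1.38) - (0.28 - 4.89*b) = 10.53*b - 1.66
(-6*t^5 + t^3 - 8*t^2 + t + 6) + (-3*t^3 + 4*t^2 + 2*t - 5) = -6*t^5 - 2*t^3 - 4*t^2 + 3*t + 1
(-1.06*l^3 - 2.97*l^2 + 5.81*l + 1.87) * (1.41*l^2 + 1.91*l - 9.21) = -1.4946*l^5 - 6.2123*l^4 + 12.282*l^3 + 41.0875*l^2 - 49.9384*l - 17.2227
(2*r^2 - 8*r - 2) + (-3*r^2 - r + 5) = -r^2 - 9*r + 3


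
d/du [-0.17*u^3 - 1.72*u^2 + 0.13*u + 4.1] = -0.51*u^2 - 3.44*u + 0.13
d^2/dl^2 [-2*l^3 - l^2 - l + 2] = -12*l - 2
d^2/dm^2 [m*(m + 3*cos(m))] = -3*m*cos(m) - 6*sin(m) + 2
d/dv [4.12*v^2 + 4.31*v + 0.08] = 8.24*v + 4.31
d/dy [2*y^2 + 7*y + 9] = 4*y + 7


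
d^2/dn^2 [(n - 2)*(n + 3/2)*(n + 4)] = 6*n + 7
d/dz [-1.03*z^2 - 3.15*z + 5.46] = -2.06*z - 3.15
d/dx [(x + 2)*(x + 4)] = 2*x + 6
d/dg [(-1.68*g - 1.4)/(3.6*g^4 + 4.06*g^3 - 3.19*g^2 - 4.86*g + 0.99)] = (18.144*g^4 + 33.8016*g^3 + 11.6928*g^2 - 8.932*g - 8.4672)/(12.96*g^8 + 29.232*g^7 - 6.4844*g^6 - 60.8948*g^5 - 22.1591*g^4 + 39.0456*g^3 + 17.3034*g^2 - 9.6228*g + 0.9801)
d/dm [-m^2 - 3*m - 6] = -2*m - 3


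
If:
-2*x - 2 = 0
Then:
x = -1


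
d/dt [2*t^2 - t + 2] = 4*t - 1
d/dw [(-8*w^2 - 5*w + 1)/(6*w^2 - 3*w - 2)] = (54*w^2 + 20*w + 13)/(36*w^4 - 36*w^3 - 15*w^2 + 12*w + 4)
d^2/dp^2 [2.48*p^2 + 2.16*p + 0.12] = 4.96000000000000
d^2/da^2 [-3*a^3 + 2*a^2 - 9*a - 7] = 4 - 18*a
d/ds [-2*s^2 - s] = -4*s - 1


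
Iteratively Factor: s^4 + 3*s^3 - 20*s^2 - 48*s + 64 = (s + 4)*(s^3 - s^2 - 16*s + 16) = (s - 4)*(s + 4)*(s^2 + 3*s - 4) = (s - 4)*(s + 4)^2*(s - 1)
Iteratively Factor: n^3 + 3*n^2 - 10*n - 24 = (n - 3)*(n^2 + 6*n + 8) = (n - 3)*(n + 2)*(n + 4)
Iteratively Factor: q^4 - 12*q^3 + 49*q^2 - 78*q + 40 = (q - 4)*(q^3 - 8*q^2 + 17*q - 10) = (q - 5)*(q - 4)*(q^2 - 3*q + 2) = (q - 5)*(q - 4)*(q - 2)*(q - 1)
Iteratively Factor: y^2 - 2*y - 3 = (y + 1)*(y - 3)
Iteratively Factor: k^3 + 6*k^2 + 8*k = (k)*(k^2 + 6*k + 8) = k*(k + 4)*(k + 2)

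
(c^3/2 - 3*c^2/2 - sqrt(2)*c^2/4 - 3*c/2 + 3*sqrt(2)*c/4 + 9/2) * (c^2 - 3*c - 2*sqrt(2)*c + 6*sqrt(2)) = c^5/2 - 3*c^4 - 5*sqrt(2)*c^4/4 + 4*c^3 + 15*sqrt(2)*c^3/2 - 33*sqrt(2)*c^2/4 + 3*c^2 - 18*sqrt(2)*c - 9*c/2 + 27*sqrt(2)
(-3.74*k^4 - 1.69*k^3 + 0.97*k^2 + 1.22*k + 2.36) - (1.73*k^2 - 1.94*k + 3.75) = -3.74*k^4 - 1.69*k^3 - 0.76*k^2 + 3.16*k - 1.39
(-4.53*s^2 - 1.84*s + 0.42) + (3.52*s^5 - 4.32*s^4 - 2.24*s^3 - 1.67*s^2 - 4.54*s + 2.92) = 3.52*s^5 - 4.32*s^4 - 2.24*s^3 - 6.2*s^2 - 6.38*s + 3.34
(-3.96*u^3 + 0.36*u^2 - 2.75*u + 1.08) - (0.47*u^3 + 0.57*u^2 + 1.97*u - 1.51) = -4.43*u^3 - 0.21*u^2 - 4.72*u + 2.59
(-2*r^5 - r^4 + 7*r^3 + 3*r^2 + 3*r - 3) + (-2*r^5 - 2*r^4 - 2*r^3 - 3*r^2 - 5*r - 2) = -4*r^5 - 3*r^4 + 5*r^3 - 2*r - 5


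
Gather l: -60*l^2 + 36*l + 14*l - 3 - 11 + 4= -60*l^2 + 50*l - 10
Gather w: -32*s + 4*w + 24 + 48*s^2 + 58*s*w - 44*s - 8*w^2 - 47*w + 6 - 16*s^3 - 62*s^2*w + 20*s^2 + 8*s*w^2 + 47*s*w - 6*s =-16*s^3 + 68*s^2 - 82*s + w^2*(8*s - 8) + w*(-62*s^2 + 105*s - 43) + 30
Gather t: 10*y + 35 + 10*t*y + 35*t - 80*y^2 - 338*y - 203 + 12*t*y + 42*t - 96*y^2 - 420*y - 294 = t*(22*y + 77) - 176*y^2 - 748*y - 462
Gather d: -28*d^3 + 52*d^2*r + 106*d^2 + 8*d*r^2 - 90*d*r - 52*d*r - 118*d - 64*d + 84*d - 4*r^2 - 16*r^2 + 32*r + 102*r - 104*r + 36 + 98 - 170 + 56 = -28*d^3 + d^2*(52*r + 106) + d*(8*r^2 - 142*r - 98) - 20*r^2 + 30*r + 20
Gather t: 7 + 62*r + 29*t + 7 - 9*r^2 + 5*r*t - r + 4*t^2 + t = -9*r^2 + 61*r + 4*t^2 + t*(5*r + 30) + 14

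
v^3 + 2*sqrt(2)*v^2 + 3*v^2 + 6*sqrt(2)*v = v*(v + 3)*(v + 2*sqrt(2))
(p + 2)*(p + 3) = p^2 + 5*p + 6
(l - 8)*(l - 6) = l^2 - 14*l + 48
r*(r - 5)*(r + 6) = r^3 + r^2 - 30*r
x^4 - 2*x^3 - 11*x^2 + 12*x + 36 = (x - 3)^2*(x + 2)^2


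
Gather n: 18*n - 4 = 18*n - 4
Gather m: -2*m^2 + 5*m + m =-2*m^2 + 6*m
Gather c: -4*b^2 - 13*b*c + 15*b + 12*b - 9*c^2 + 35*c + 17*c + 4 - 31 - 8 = -4*b^2 + 27*b - 9*c^2 + c*(52 - 13*b) - 35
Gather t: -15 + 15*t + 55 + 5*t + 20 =20*t + 60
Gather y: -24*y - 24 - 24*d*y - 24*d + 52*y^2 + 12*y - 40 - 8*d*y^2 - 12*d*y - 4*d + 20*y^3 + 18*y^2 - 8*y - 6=-28*d + 20*y^3 + y^2*(70 - 8*d) + y*(-36*d - 20) - 70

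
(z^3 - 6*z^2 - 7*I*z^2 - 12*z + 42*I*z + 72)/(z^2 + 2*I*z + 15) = (z^2 + z*(-6 - 4*I) + 24*I)/(z + 5*I)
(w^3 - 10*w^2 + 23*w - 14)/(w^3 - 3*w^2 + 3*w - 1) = (w^2 - 9*w + 14)/(w^2 - 2*w + 1)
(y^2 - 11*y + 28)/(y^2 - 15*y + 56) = (y - 4)/(y - 8)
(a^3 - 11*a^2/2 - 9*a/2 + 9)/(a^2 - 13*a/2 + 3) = (2*a^2 + a - 3)/(2*a - 1)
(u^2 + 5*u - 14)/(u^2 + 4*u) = (u^2 + 5*u - 14)/(u*(u + 4))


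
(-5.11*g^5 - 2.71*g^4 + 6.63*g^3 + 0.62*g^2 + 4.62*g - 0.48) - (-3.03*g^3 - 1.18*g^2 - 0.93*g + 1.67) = -5.11*g^5 - 2.71*g^4 + 9.66*g^3 + 1.8*g^2 + 5.55*g - 2.15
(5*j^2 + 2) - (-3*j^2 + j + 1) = 8*j^2 - j + 1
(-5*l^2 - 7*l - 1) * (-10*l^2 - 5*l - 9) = 50*l^4 + 95*l^3 + 90*l^2 + 68*l + 9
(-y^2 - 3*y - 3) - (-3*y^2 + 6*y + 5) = 2*y^2 - 9*y - 8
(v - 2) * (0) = 0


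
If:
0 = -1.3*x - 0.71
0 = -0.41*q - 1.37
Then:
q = -3.34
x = -0.55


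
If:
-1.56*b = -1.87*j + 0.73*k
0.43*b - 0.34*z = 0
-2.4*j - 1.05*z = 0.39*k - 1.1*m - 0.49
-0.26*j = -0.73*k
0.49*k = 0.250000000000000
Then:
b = 1.48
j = 1.43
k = 0.51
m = 4.65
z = 1.87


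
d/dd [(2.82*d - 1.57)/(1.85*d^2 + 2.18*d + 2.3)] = (-5.217*d^2 + 5.809*d + 9.9086)/(3.4225*d^4 + 8.066*d^3 + 13.2624*d^2 + 10.028*d + 5.29)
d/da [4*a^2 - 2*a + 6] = 8*a - 2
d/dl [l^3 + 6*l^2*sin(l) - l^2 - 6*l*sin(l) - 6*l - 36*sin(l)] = 6*l^2*cos(l) + 3*l^2 + 12*l*sin(l) - 6*l*cos(l) - 2*l - 6*sin(l) - 36*cos(l) - 6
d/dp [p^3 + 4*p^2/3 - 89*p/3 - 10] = 3*p^2 + 8*p/3 - 89/3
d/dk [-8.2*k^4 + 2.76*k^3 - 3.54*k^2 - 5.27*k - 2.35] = -32.8*k^3 + 8.28*k^2 - 7.08*k - 5.27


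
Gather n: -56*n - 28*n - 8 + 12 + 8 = 12 - 84*n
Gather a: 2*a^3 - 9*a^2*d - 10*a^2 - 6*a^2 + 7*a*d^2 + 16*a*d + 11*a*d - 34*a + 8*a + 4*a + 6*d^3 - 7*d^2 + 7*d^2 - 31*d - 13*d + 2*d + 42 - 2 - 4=2*a^3 + a^2*(-9*d - 16) + a*(7*d^2 + 27*d - 22) + 6*d^3 - 42*d + 36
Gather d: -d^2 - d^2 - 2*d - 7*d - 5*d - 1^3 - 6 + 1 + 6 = -2*d^2 - 14*d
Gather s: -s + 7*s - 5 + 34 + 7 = 6*s + 36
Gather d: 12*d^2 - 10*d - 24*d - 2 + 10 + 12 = 12*d^2 - 34*d + 20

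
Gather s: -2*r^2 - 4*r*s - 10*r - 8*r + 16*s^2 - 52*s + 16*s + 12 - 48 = -2*r^2 - 18*r + 16*s^2 + s*(-4*r - 36) - 36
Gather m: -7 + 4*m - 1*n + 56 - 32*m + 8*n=-28*m + 7*n + 49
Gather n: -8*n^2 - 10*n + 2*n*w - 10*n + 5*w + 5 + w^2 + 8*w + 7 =-8*n^2 + n*(2*w - 20) + w^2 + 13*w + 12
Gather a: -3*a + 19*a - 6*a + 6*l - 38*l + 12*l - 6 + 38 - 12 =10*a - 20*l + 20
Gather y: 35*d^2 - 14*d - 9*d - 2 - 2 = 35*d^2 - 23*d - 4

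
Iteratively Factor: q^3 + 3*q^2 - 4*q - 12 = (q + 3)*(q^2 - 4) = (q + 2)*(q + 3)*(q - 2)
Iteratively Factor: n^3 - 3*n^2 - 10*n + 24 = (n - 2)*(n^2 - n - 12) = (n - 2)*(n + 3)*(n - 4)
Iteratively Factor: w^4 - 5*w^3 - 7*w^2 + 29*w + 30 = (w - 5)*(w^3 - 7*w - 6) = (w - 5)*(w - 3)*(w^2 + 3*w + 2) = (w - 5)*(w - 3)*(w + 2)*(w + 1)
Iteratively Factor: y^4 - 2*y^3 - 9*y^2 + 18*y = (y - 2)*(y^3 - 9*y) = (y - 3)*(y - 2)*(y^2 + 3*y) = (y - 3)*(y - 2)*(y + 3)*(y)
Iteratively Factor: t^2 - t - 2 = (t - 2)*(t + 1)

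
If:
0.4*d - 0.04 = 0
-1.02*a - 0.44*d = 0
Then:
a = -0.04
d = 0.10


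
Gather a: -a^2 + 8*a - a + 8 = -a^2 + 7*a + 8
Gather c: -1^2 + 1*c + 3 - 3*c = 2 - 2*c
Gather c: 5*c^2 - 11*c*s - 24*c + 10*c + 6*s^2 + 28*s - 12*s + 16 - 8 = 5*c^2 + c*(-11*s - 14) + 6*s^2 + 16*s + 8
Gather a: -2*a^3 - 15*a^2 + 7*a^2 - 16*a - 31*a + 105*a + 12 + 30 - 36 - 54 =-2*a^3 - 8*a^2 + 58*a - 48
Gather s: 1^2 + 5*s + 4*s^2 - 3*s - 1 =4*s^2 + 2*s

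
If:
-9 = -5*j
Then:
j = 9/5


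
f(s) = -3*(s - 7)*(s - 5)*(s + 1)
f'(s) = -3*(s - 7)*(s - 5) - 3*(s - 7)*(s + 1) - 3*(s - 5)*(s + 1)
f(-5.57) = 1821.58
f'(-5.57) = -715.84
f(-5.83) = 2013.37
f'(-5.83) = -759.68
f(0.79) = -140.39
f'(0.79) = -22.48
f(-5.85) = 2028.60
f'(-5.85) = -763.10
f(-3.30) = 589.88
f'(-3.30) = -384.81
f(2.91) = -100.27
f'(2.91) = 46.85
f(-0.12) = -96.24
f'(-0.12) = -77.05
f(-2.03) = 196.16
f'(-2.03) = -240.07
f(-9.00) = 5376.00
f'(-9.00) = -1392.00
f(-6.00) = 2145.00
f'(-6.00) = -789.00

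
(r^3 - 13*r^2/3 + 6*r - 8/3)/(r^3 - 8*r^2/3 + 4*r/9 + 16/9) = 3*(r - 1)/(3*r + 2)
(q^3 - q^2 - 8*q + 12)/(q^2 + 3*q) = q - 4 + 4/q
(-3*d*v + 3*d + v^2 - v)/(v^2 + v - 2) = (-3*d + v)/(v + 2)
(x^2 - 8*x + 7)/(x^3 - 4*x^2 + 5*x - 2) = (x - 7)/(x^2 - 3*x + 2)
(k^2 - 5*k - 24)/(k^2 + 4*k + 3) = (k - 8)/(k + 1)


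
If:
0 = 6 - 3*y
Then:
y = 2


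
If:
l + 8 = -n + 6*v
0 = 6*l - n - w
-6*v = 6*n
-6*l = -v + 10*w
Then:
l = -24/157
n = -176/157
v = 176/157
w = 32/157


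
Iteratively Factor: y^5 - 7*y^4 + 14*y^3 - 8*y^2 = (y)*(y^4 - 7*y^3 + 14*y^2 - 8*y) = y*(y - 1)*(y^3 - 6*y^2 + 8*y) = y*(y - 2)*(y - 1)*(y^2 - 4*y) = y*(y - 4)*(y - 2)*(y - 1)*(y)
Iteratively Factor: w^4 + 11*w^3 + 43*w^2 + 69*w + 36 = (w + 4)*(w^3 + 7*w^2 + 15*w + 9) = (w + 1)*(w + 4)*(w^2 + 6*w + 9) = (w + 1)*(w + 3)*(w + 4)*(w + 3)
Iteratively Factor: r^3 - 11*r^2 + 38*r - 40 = (r - 2)*(r^2 - 9*r + 20) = (r - 5)*(r - 2)*(r - 4)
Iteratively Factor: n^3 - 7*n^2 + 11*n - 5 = (n - 5)*(n^2 - 2*n + 1) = (n - 5)*(n - 1)*(n - 1)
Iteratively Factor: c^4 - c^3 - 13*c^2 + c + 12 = (c + 3)*(c^3 - 4*c^2 - c + 4) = (c + 1)*(c + 3)*(c^2 - 5*c + 4) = (c - 4)*(c + 1)*(c + 3)*(c - 1)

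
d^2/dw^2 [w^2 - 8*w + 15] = 2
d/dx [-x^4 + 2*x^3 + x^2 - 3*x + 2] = -4*x^3 + 6*x^2 + 2*x - 3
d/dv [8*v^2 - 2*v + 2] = 16*v - 2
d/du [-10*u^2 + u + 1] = 1 - 20*u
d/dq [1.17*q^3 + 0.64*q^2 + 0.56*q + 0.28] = 3.51*q^2 + 1.28*q + 0.56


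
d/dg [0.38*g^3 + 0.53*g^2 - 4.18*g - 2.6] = 1.14*g^2 + 1.06*g - 4.18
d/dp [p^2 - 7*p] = 2*p - 7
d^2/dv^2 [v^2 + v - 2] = 2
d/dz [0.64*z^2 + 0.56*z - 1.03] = 1.28*z + 0.56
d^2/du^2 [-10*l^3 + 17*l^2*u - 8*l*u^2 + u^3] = -16*l + 6*u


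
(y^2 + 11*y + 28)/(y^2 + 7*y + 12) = (y + 7)/(y + 3)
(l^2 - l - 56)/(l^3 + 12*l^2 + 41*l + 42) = (l - 8)/(l^2 + 5*l + 6)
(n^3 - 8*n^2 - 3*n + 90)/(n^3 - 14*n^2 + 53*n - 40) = (n^2 - 3*n - 18)/(n^2 - 9*n + 8)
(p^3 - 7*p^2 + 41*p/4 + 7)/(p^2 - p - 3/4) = (2*p^2 - 15*p + 28)/(2*p - 3)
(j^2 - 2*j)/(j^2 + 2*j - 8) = j/(j + 4)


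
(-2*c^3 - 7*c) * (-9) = 18*c^3 + 63*c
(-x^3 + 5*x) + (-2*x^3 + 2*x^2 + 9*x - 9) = -3*x^3 + 2*x^2 + 14*x - 9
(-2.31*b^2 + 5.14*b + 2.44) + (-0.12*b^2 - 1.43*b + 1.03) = -2.43*b^2 + 3.71*b + 3.47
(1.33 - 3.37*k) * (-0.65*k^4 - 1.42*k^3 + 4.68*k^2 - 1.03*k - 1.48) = 2.1905*k^5 + 3.9209*k^4 - 17.6602*k^3 + 9.6955*k^2 + 3.6177*k - 1.9684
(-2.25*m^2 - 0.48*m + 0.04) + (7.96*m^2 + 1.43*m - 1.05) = 5.71*m^2 + 0.95*m - 1.01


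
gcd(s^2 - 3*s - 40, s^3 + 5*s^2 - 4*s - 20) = s + 5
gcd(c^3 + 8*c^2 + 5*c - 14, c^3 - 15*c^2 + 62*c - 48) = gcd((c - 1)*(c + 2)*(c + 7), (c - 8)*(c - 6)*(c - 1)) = c - 1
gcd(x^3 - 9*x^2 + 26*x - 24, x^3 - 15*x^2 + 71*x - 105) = x - 3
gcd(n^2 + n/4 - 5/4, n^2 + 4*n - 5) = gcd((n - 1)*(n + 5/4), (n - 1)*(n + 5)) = n - 1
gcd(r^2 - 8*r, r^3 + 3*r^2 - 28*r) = r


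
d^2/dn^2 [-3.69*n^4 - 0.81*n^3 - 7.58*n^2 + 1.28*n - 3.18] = -44.28*n^2 - 4.86*n - 15.16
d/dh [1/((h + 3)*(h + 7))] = 2*(-h - 5)/(h^4 + 20*h^3 + 142*h^2 + 420*h + 441)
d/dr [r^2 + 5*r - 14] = 2*r + 5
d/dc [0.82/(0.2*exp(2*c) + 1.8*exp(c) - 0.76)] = (-0.328*exp(c) - 1.476)*exp(c)/(0.2*exp(2*c) + 1.8*exp(c) - 0.76)^2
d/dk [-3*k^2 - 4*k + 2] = -6*k - 4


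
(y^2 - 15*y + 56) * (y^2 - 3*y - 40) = y^4 - 18*y^3 + 61*y^2 + 432*y - 2240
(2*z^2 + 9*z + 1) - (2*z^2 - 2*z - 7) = 11*z + 8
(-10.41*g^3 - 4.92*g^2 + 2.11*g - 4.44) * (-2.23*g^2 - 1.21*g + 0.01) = 23.2143*g^5 + 23.5677*g^4 + 1.1438*g^3 + 7.2989*g^2 + 5.3935*g - 0.0444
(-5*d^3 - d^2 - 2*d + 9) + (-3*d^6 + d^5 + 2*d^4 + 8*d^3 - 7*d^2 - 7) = -3*d^6 + d^5 + 2*d^4 + 3*d^3 - 8*d^2 - 2*d + 2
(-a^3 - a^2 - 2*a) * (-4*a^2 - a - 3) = 4*a^5 + 5*a^4 + 12*a^3 + 5*a^2 + 6*a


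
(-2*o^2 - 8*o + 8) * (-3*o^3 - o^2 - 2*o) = 6*o^5 + 26*o^4 - 12*o^3 + 8*o^2 - 16*o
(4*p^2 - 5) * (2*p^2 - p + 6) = 8*p^4 - 4*p^3 + 14*p^2 + 5*p - 30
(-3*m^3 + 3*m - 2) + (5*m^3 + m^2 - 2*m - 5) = 2*m^3 + m^2 + m - 7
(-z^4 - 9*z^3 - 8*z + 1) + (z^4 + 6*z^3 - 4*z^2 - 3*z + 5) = -3*z^3 - 4*z^2 - 11*z + 6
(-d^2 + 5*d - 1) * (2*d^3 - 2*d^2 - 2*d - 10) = -2*d^5 + 12*d^4 - 10*d^3 + 2*d^2 - 48*d + 10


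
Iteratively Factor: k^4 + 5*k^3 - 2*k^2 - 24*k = (k - 2)*(k^3 + 7*k^2 + 12*k) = (k - 2)*(k + 4)*(k^2 + 3*k) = (k - 2)*(k + 3)*(k + 4)*(k)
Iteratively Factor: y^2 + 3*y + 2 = (y + 1)*(y + 2)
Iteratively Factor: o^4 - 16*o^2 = (o - 4)*(o^3 + 4*o^2) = o*(o - 4)*(o^2 + 4*o) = o^2*(o - 4)*(o + 4)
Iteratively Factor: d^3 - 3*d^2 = (d - 3)*(d^2) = d*(d - 3)*(d)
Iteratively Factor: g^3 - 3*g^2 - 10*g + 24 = (g - 4)*(g^2 + g - 6) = (g - 4)*(g + 3)*(g - 2)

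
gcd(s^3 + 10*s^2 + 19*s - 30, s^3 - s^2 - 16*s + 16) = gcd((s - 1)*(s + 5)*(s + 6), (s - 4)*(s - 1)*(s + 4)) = s - 1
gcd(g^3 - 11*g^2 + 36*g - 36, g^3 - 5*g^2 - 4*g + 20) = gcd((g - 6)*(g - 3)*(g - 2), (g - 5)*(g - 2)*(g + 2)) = g - 2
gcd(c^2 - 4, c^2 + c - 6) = c - 2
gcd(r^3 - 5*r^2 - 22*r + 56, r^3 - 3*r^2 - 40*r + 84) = r^2 - 9*r + 14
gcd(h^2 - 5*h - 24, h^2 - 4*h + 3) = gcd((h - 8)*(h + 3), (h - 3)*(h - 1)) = 1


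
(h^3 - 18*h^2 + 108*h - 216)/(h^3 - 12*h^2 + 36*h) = (h - 6)/h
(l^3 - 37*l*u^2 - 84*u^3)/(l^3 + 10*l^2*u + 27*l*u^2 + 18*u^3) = (l^2 - 3*l*u - 28*u^2)/(l^2 + 7*l*u + 6*u^2)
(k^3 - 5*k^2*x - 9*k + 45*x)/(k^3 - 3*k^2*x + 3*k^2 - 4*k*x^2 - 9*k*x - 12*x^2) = (-k^2 + 5*k*x + 3*k - 15*x)/(-k^2 + 3*k*x + 4*x^2)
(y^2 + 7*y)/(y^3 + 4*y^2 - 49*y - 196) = y/(y^2 - 3*y - 28)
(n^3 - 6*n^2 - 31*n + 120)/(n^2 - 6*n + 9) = (n^2 - 3*n - 40)/(n - 3)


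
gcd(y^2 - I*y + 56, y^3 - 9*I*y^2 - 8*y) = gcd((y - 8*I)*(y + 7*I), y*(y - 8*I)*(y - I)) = y - 8*I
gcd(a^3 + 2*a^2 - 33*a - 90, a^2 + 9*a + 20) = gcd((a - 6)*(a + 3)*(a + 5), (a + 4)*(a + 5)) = a + 5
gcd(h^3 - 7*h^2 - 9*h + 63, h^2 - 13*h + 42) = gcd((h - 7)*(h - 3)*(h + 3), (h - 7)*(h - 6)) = h - 7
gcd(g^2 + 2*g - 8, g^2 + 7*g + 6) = 1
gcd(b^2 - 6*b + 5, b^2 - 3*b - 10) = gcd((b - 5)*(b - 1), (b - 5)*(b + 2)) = b - 5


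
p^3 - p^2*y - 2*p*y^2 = p*(p - 2*y)*(p + y)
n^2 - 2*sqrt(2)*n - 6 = (n - 3*sqrt(2))*(n + sqrt(2))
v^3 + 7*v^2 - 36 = (v - 2)*(v + 3)*(v + 6)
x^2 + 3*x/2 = x*(x + 3/2)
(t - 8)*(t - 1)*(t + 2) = t^3 - 7*t^2 - 10*t + 16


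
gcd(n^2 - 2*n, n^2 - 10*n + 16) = n - 2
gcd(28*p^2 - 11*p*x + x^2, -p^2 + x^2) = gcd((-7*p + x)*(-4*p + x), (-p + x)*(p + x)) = 1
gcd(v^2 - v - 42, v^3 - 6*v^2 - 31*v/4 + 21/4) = v - 7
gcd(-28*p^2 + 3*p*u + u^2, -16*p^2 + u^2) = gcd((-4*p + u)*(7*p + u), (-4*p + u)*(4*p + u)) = 4*p - u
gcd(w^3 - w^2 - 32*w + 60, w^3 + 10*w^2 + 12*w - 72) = w^2 + 4*w - 12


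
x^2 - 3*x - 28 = (x - 7)*(x + 4)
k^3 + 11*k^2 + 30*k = k*(k + 5)*(k + 6)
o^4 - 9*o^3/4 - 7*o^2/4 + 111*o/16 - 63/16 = (o - 3/2)^2*(o - 1)*(o + 7/4)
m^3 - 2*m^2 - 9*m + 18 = (m - 3)*(m - 2)*(m + 3)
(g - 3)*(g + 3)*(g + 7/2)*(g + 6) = g^4 + 19*g^3/2 + 12*g^2 - 171*g/2 - 189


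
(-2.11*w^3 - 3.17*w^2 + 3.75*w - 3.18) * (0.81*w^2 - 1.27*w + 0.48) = -1.7091*w^5 + 0.112*w^4 + 6.0506*w^3 - 8.8599*w^2 + 5.8386*w - 1.5264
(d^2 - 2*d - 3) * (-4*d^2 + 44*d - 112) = -4*d^4 + 52*d^3 - 188*d^2 + 92*d + 336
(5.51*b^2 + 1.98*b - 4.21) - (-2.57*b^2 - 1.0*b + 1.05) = 8.08*b^2 + 2.98*b - 5.26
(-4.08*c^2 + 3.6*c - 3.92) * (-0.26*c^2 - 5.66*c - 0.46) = 1.0608*c^4 + 22.1568*c^3 - 17.48*c^2 + 20.5312*c + 1.8032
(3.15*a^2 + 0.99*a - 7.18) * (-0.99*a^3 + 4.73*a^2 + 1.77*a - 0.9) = -3.1185*a^5 + 13.9194*a^4 + 17.3664*a^3 - 35.0441*a^2 - 13.5996*a + 6.462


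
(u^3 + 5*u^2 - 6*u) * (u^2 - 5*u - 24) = u^5 - 55*u^3 - 90*u^2 + 144*u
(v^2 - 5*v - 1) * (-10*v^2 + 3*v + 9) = -10*v^4 + 53*v^3 + 4*v^2 - 48*v - 9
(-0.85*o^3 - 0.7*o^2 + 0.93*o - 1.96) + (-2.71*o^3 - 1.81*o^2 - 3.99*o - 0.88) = -3.56*o^3 - 2.51*o^2 - 3.06*o - 2.84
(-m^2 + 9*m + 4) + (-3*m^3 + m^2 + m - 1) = -3*m^3 + 10*m + 3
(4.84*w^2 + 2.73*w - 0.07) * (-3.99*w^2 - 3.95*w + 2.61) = -19.3116*w^4 - 30.0107*w^3 + 2.1282*w^2 + 7.4018*w - 0.1827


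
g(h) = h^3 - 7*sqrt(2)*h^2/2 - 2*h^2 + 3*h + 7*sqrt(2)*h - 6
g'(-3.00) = 81.60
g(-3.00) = -134.25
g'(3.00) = -1.80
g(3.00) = -2.85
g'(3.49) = 0.93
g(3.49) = -3.12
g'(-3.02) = 82.24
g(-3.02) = -135.88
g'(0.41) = 7.71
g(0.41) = -1.81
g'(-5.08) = 160.93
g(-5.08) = -381.97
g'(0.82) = 3.52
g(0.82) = 0.46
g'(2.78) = -2.56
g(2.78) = -2.36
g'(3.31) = -0.24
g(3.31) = -3.18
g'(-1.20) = 33.90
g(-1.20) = -33.22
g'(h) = 3*h^2 - 7*sqrt(2)*h - 4*h + 3 + 7*sqrt(2)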